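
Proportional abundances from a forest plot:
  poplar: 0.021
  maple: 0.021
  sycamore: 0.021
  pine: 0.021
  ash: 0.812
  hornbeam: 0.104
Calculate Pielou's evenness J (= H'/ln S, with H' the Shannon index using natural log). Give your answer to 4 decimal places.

H' = −Σ pᵢ ln pᵢ = −((-0.081128) + (-0.081128) + (-0.081128) + (-0.081128) + (-0.169103) + (-0.235390)) = 0.729004 (working shown to 6 dp, full precision carried).
With S = 6 species, ln S = 1.791759, so J = 0.729004/1.791759 = 0.406865, i.e. 0.4069 to 4 decimal places.

0.4069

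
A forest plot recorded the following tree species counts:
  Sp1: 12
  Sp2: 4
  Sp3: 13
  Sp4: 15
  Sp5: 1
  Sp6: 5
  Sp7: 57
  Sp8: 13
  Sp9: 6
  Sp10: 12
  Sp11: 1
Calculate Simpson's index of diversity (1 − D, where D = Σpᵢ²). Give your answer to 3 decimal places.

0.784

Total N = 12+4+13+15+1+5+57+13+6+12+1 = 139, so the proportions are 0.08633, 0.02878, 0.09353, 0.10791, 0.00719, 0.03597, 0.41007, 0.09353, 0.04317, 0.08633, 0.00719 (working shown to 5 dp, full precision carried).
D = 0.08633² + 0.02878² + 0.09353² + 0.10791² + 0.00719² + 0.03597² + 0.41007² + 0.09353² + 0.04317² + 0.08633² + 0.00719² = 0.00745 + 0.00083 + 0.00875 + 0.01165 + 0.00005 + 0.00129 + 0.16816 + 0.00875 + 0.00186 + 0.00745 + 0.00005 = 0.21629.
So 1 − D = 0.78371, i.e. 0.784 to 3 decimal places.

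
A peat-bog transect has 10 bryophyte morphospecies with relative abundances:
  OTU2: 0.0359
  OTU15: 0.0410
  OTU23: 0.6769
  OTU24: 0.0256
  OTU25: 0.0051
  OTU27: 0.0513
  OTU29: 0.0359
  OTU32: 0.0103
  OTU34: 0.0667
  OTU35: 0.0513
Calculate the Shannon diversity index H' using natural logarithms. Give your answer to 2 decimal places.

1.29

Each pᵢ ln pᵢ term (working shown to 4 dp, full precision carried): 0.0359×(-3.3270)=-0.1194, 0.041×(-3.1942)=-0.1310, 0.6769×(-0.3902)=-0.2641, 0.0256×(-3.6652)=-0.0938, 0.0051×(-5.2785)=-0.0269, 0.0513×(-2.9701)=-0.1524, 0.0359×(-3.3270)=-0.1194, 0.0103×(-4.5756)=-0.0471, 0.0667×(-2.7076)=-0.1806, 0.0513×(-2.9701)=-0.1524.
Sum = -1.2872, so H' = 1.29.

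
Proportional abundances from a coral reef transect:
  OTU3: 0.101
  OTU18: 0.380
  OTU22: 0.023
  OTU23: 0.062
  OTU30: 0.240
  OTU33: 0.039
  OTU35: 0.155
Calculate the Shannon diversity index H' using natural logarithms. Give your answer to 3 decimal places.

1.616

Each pᵢ ln pᵢ term (working shown to 5 dp, full precision carried): 0.101×(-2.29263)=-0.23156, 0.38×(-0.96758)=-0.36768, 0.023×(-3.77226)=-0.08676, 0.062×(-2.78062)=-0.17240, 0.24×(-1.42712)=-0.34251, 0.039×(-3.24419)=-0.12652, 0.155×(-1.86433)=-0.28897.
Sum = -1.61640, so H' = 1.616.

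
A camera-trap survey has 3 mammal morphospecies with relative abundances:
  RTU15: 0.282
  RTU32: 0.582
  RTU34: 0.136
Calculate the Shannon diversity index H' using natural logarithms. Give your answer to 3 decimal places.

0.943

Each pᵢ ln pᵢ term (working shown to 5 dp, full precision carried): 0.282×(-1.26585)=-0.35697, 0.582×(-0.54128)=-0.31503, 0.136×(-1.99510)=-0.27133.
Sum = -0.94333, so H' = 0.943.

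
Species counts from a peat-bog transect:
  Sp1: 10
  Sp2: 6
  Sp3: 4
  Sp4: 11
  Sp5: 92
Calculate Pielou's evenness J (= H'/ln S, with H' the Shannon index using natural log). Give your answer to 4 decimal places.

Total N = 10+6+4+11+92 = 123, so the proportions are 0.081301, 0.04878, 0.03252, 0.089431, 0.747967 (working shown to 6 dp, full precision carried).
H' = −Σ pᵢ ln pᵢ = −((-0.204032) + (-0.147338) + (-0.111411) + (-0.215912) + (-0.217207)) = 0.895900.
With S = 5 species, ln S = 1.609438, so J = 0.895900/1.609438 = 0.556654, i.e. 0.5567 to 4 decimal places.

0.5567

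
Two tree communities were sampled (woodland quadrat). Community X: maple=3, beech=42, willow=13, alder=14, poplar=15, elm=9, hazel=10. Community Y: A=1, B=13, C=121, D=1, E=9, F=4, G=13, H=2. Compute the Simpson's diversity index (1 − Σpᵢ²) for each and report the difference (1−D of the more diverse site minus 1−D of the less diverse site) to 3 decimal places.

0.334

Community X: N=106, proportions 0.0283019, 0.3962264, 0.1226415, 0.1320755, 0.1415094, 0.0849057, 0.0943396, giving 1−D = 0.7735849 (working shown to 7 dp, full precision carried).
Community Y: N=164, proportions 0.0060976, 0.0792683, 0.7378049, 0.0060976, 0.054878, 0.0243902, 0.0792683, 0.0121951, giving 1−D = 0.4392475.
Difference = |0.7735849 − 0.4392475| = 0.3343374, i.e. 0.334 to 3 decimal places.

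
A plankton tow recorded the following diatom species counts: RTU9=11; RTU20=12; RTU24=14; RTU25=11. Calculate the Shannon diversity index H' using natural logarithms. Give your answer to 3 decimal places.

Total N = 11+12+14+11 = 48, so the proportions are 0.22917, 0.25, 0.29167, 0.22917 (working shown to 5 dp, full precision carried).
Each pᵢ ln pᵢ term: 0.22917×(-1.47331)=-0.33763, 0.25×(-1.38629)=-0.34657, 0.29167×(-1.23214)=-0.35938, 0.22917×(-1.47331)=-0.33763.
Sum = -1.38121, so H' = 1.381.

1.381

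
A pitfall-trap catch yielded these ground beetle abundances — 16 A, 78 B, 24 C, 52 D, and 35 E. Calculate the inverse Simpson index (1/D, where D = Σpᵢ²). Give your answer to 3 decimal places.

Total N = 16+78+24+52+35 = 205, so the proportions are 0.0780488, 0.3804878, 0.1170732, 0.2536585, 0.1707317 (working shown to 7 dp, full precision carried).
D = 0.0780488² + 0.3804878² + 0.1170732² + 0.2536585² + 0.1707317² = 0.0060916 + 0.1447710 + 0.0137061 + 0.0643427 + 0.0291493 = 0.2580607.
So 1/D = 3.87506, i.e. 3.875 to 3 decimal places.

3.875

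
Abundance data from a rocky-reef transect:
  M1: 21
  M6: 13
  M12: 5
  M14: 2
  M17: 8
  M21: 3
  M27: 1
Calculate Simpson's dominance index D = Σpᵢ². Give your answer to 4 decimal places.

Total N = 21+13+5+2+8+3+1 = 53, so the proportions are 0.396226, 0.245283, 0.09434, 0.037736, 0.150943, 0.056604, 0.018868 (working shown to 6 dp, full precision carried).
D = 0.396226² + 0.245283² + 0.09434² + 0.037736² + 0.150943² + 0.056604² + 0.018868² = 0.156995 + 0.060164 + 0.008900 + 0.001424 + 0.022784 + 0.003204 + 0.000356 = 0.253827.
To 4 decimal places, D = 0.2538.

0.2538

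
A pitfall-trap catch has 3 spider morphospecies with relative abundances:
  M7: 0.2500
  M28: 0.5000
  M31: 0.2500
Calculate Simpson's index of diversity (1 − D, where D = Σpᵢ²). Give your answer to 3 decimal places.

D = 0.25² + 0.5² + 0.25² = 0.06250 + 0.25000 + 0.06250 = 0.37500 (working shown to 5 dp, full precision carried).
So 1 − D = 0.62500, i.e. 0.625 to 3 decimal places.

0.625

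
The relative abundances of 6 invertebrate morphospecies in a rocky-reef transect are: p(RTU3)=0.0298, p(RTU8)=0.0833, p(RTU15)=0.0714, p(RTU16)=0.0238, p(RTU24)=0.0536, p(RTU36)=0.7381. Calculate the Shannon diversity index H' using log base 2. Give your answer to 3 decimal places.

1.400

Each pᵢ log₂ pᵢ term (working shown to 5 dp, full precision carried): 0.0298×(-5.06854)=-0.15104, 0.0833×(-3.58554)=-0.29868, 0.0714×(-3.80793)=-0.27189, 0.0238×(-5.39289)=-0.12835, 0.0536×(-4.22162)=-0.22628, 0.7381×(-0.43811)=-0.32337.
Sum = -1.39960, so H' = 1.400.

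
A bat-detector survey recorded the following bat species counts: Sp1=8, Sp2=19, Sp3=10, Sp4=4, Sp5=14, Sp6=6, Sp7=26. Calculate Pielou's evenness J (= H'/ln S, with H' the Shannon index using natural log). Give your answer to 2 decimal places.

0.92

Total N = 8+19+10+4+14+6+26 = 87, so the proportions are 0.092, 0.2184, 0.1149, 0.046, 0.1609, 0.069, 0.2989 (working shown to 4 dp, full precision carried).
H' = −Σ pᵢ ln pᵢ = −((-0.2194) + (-0.3323) + (-0.2487) + (-0.1416) + (-0.2940) + (-0.1844) + (-0.3610)) = 1.7813.
With S = 7 species, ln S = 1.9459, so J = 1.7813/1.9459 = 0.9154, i.e. 0.92 to 2 decimal places.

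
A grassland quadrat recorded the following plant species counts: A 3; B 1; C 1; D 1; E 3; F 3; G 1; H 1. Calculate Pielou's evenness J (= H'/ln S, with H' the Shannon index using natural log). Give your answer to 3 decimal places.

0.929

Total N = 3+1+1+1+3+3+1+1 = 14, so the proportions are 0.21429, 0.07143, 0.07143, 0.07143, 0.21429, 0.21429, 0.07143, 0.07143 (working shown to 5 dp, full precision carried).
H' = −Σ pᵢ ln pᵢ = −((-0.33010) + (-0.18850) + (-0.18850) + (-0.18850) + (-0.33010) + (-0.33010) + (-0.18850) + (-0.18850)) = 1.93281.
With S = 8 species, ln S = 2.07944, so J = 1.93281/2.07944 = 0.92948, i.e. 0.929 to 3 decimal places.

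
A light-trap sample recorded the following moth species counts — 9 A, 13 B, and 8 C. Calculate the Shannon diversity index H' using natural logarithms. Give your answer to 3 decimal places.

1.076

Total N = 9+13+8 = 30, so the proportions are 0.3, 0.43333, 0.26667 (working shown to 5 dp, full precision carried).
Each pᵢ ln pᵢ term: 0.3×(-1.20397)=-0.36119, 0.43333×(-0.83625)=-0.36237, 0.26667×(-1.32176)=-0.35247.
Sum = -1.07603, so H' = 1.076.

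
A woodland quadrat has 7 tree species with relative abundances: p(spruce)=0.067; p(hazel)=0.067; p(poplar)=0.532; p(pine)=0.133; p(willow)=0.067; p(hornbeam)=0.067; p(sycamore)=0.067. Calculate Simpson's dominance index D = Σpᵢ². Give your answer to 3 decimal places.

D = 0.067² + 0.067² + 0.532² + 0.133² + 0.067² + 0.067² + 0.067² = 0.00449 + 0.00449 + 0.28302 + 0.01769 + 0.00449 + 0.00449 + 0.00449 = 0.32316 (working shown to 5 dp, full precision carried).
To 3 decimal places, D = 0.323.

0.323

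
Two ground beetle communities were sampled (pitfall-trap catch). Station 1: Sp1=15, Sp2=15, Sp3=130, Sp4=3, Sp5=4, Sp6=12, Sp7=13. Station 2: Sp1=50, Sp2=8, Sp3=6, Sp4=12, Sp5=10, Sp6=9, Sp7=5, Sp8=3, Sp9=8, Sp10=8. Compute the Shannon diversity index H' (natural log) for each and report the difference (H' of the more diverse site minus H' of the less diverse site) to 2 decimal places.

Station 1: N=192, proportions 0.0781, 0.0781, 0.6771, 0.0156, 0.0208, 0.0625, 0.0677, giving H' = 1.1636 (working shown to 4 dp, full precision carried).
Station 2: N=119, proportions 0.4202, 0.0672, 0.0504, 0.1008, 0.084, 0.0756, 0.042, 0.0252, 0.0672, 0.0672, giving H' = 1.9201.
Difference = |1.1636 − 1.9201| = 0.7565, i.e. 0.76 to 2 decimal places.

0.76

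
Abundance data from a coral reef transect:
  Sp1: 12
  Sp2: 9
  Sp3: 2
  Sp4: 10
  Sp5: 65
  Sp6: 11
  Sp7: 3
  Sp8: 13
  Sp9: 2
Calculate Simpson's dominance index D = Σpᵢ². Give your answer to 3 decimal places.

0.301

Total N = 12+9+2+10+65+11+3+13+2 = 127, so the proportions are 0.09449, 0.07087, 0.01575, 0.07874, 0.51181, 0.08661, 0.02362, 0.10236, 0.01575 (working shown to 5 dp, full precision carried).
D = 0.09449² + 0.07087² + 0.01575² + 0.07874² + 0.51181² + 0.08661² + 0.02362² + 0.10236² + 0.01575² = 0.00893 + 0.00502 + 0.00025 + 0.00620 + 0.26195 + 0.00750 + 0.00056 + 0.01048 + 0.00025 = 0.30113.
To 3 decimal places, D = 0.301.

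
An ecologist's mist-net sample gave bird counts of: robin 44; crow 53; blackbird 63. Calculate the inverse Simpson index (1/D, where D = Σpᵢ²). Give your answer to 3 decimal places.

Total N = 44+53+63 = 160, so the proportions are 0.275, 0.33125, 0.39375 (working shown to 6 dp, full precision carried).
D = 0.275² + 0.33125² + 0.39375² = 0.075625 + 0.109727 + 0.155039 = 0.340391.
So 1/D = 2.93780, i.e. 2.938 to 3 decimal places.

2.938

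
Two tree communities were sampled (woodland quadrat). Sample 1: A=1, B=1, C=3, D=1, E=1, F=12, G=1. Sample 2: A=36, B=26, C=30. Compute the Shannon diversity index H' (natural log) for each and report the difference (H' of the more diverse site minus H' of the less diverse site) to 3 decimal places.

0.250

Sample 1: N=20, proportions 0.05, 0.05, 0.15, 0.05, 0.05, 0.6, 0.05, giving H' = 1.34000 (working shown to 5 dp, full precision carried).
Sample 2: N=92, proportions 0.3913, 0.28261, 0.32609, giving H' = 1.08969.
Difference = |1.34000 − 1.08969| = 0.25031, i.e. 0.250 to 3 decimal places.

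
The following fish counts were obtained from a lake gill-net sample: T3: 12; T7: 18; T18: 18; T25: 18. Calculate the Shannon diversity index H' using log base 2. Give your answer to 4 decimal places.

Total N = 12+18+18+18 = 66, so the proportions are 0.181818, 0.272727, 0.272727, 0.272727 (working shown to 6 dp, full precision carried).
Each pᵢ log₂ pᵢ term: 0.181818×(-2.459432)=-0.447169, 0.272727×(-1.874469)=-0.511219, 0.272727×(-1.874469)=-0.511219, 0.272727×(-1.874469)=-0.511219.
Sum = -1.980826, so H' = 1.9808.

1.9808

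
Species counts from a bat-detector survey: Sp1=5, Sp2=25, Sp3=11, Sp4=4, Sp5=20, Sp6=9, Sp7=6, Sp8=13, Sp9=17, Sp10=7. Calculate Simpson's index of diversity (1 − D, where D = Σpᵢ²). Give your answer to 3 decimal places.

0.868

Total N = 5+25+11+4+20+9+6+13+17+7 = 117, so the proportions are 0.04274, 0.21368, 0.09402, 0.03419, 0.17094, 0.07692, 0.05128, 0.11111, 0.1453, 0.05983 (working shown to 5 dp, full precision carried).
D = 0.04274² + 0.21368² + 0.09402² + 0.03419² + 0.17094² + 0.07692² + 0.05128² + 0.11111² + 0.1453² + 0.05983² = 0.00183 + 0.04566 + 0.00884 + 0.00117 + 0.02922 + 0.00592 + 0.00263 + 0.01235 + 0.02111 + 0.00358 = 0.13230.
So 1 − D = 0.86770, i.e. 0.868 to 3 decimal places.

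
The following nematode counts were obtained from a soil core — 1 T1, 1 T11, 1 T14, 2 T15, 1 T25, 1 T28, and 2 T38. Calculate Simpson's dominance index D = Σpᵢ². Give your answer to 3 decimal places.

Total N = 1+1+1+2+1+1+2 = 9, so the proportions are 0.111111, 0.111111, 0.111111, 0.222222, 0.111111, 0.111111, 0.222222 (working shown to 6 dp, full precision carried).
D = 0.111111² + 0.111111² + 0.111111² + 0.222222² + 0.111111² + 0.111111² + 0.222222² = 0.012346 + 0.012346 + 0.012346 + 0.049383 + 0.012346 + 0.012346 + 0.049383 = 0.160494.
To 3 decimal places, D = 0.160.

0.160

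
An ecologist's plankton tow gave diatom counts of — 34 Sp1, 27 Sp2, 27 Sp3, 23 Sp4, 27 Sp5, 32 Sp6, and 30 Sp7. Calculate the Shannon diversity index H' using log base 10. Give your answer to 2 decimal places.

0.84

Total N = 34+27+27+23+27+32+30 = 200, so the proportions are 0.17, 0.135, 0.135, 0.115, 0.135, 0.16, 0.15 (working shown to 4 dp, full precision carried).
Each pᵢ log₁₀ pᵢ term: 0.17×(-0.7696)=-0.1308, 0.135×(-0.8697)=-0.1174, 0.135×(-0.8697)=-0.1174, 0.115×(-0.9393)=-0.1080, 0.135×(-0.8697)=-0.1174, 0.16×(-0.7959)=-0.1273, 0.15×(-0.8239)=-0.1236.
Sum = -0.8420, so H' = 0.84.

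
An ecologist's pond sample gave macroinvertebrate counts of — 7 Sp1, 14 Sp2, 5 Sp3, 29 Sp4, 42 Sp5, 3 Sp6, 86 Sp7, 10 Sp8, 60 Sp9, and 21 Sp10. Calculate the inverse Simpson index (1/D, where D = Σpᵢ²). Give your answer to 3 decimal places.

5.321

Total N = 7+14+5+29+42+3+86+10+60+21 = 277, so the proportions are 0.0252708, 0.0505415, 0.0180505, 0.1046931, 0.1516245, 0.0108303, 0.3104693, 0.0361011, 0.2166065, 0.0758123 (working shown to 7 dp, full precision carried).
D = 0.0252708² + 0.0505415² + 0.0180505² + 0.1046931² + 0.1516245² + 0.0108303² + 0.3104693² + 0.0361011² + 0.2166065² + 0.0758123² = 0.0006386 + 0.0025544 + 0.0003258 + 0.0109607 + 0.0229900 + 0.0001173 + 0.0963912 + 0.0013033 + 0.0469184 + 0.0057475 = 0.1879472.
So 1/D = 5.32064, i.e. 5.321 to 3 decimal places.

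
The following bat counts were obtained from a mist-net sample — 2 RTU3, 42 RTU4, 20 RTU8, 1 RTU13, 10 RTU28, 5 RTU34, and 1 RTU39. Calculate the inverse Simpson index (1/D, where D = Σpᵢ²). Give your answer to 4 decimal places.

2.8588

Total N = 2+42+20+1+10+5+1 = 81, so the proportions are 0.0246914, 0.5185185, 0.2469136, 0.0123457, 0.1234568, 0.0617284, 0.0123457 (working shown to 7 dp, full precision carried).
D = 0.0246914² + 0.5185185² + 0.2469136² + 0.0123457² + 0.1234568² + 0.0617284² + 0.0123457² = 0.0006097 + 0.2688615 + 0.0609663 + 0.0001524 + 0.0152416 + 0.0038104 + 0.0001524 = 0.3497942.
So 1/D = 2.858824, i.e. 2.8588 to 4 decimal places.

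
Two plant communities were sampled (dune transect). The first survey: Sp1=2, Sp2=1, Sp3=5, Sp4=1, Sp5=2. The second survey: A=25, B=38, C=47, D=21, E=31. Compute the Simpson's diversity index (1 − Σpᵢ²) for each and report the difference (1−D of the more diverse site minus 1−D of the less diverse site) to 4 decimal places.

0.0728

The first survey: N=11, proportions 0.181818, 0.090909, 0.454545, 0.090909, 0.181818, giving 1−D = 0.710744 (working shown to 6 dp, full precision carried).
The second survey: N=162, proportions 0.154321, 0.234568, 0.290123, 0.12963, 0.191358, giving 1−D = 0.783570.
Difference = |0.710744 − 0.783570| = 0.072826, i.e. 0.0728 to 4 decimal places.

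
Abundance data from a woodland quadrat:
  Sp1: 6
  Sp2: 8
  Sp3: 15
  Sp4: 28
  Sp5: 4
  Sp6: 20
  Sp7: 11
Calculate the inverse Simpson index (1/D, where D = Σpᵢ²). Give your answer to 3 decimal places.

Total N = 6+8+15+28+4+20+11 = 92, so the proportions are 0.0652174, 0.0869565, 0.1630435, 0.3043478, 0.0434783, 0.2173913, 0.1195652 (working shown to 7 dp, full precision carried).
D = 0.0652174² + 0.0869565² + 0.1630435² + 0.3043478² + 0.0434783² + 0.2173913² + 0.1195652² = 0.0042533 + 0.0075614 + 0.0265832 + 0.0926276 + 0.0018904 + 0.0472590 + 0.0142958 = 0.1944707.
So 1/D = 5.14216, i.e. 5.142 to 3 decimal places.

5.142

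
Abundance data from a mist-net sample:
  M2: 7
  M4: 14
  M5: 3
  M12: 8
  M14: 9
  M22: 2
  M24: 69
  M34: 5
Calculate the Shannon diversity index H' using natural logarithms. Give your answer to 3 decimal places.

Total N = 7+14+3+8+9+2+69+5 = 117, so the proportions are 0.05983, 0.11966, 0.02564, 0.06838, 0.07692, 0.01709, 0.58974, 0.04274 (working shown to 5 dp, full precision carried).
Each pᵢ ln pᵢ term: 0.05983×(-2.81626)=-0.16849, 0.11966×(-2.12312)=-0.25405, 0.02564×(-3.66356)=-0.09394, 0.06838×(-2.68273)=-0.18343, 0.07692×(-2.56495)=-0.19730, 0.01709×(-4.06903)=-0.06956, 0.58974×(-0.52807)=-0.31142, 0.04274×(-3.15274)=-0.13473.
Sum = -1.41293, so H' = 1.413.

1.413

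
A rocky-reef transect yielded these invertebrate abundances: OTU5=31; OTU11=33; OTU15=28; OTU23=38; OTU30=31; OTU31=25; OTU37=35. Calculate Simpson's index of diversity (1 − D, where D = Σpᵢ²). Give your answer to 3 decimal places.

Total N = 31+33+28+38+31+25+35 = 221, so the proportions are 0.14027, 0.14932, 0.1267, 0.17195, 0.14027, 0.11312, 0.15837 (working shown to 5 dp, full precision carried).
D = 0.14027² + 0.14932² + 0.1267² + 0.17195² + 0.14027² + 0.11312² + 0.15837² = 0.01968 + 0.02230 + 0.01605 + 0.02957 + 0.01968 + 0.01280 + 0.02508 = 0.14514.
So 1 − D = 0.85486, i.e. 0.855 to 3 decimal places.

0.855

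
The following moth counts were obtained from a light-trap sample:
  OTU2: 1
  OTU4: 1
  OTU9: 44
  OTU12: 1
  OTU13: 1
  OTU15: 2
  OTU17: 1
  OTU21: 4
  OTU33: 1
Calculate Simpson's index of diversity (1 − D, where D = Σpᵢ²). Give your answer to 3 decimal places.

Total N = 1+1+44+1+1+2+1+4+1 = 56, so the proportions are 0.01786, 0.01786, 0.78571, 0.01786, 0.01786, 0.03571, 0.01786, 0.07143, 0.01786 (working shown to 5 dp, full precision carried).
D = 0.01786² + 0.01786² + 0.78571² + 0.01786² + 0.01786² + 0.03571² + 0.01786² + 0.07143² + 0.01786² = 0.00032 + 0.00032 + 0.61735 + 0.00032 + 0.00032 + 0.00128 + 0.00032 + 0.00510 + 0.00032 = 0.62564.
So 1 − D = 0.37436, i.e. 0.374 to 3 decimal places.

0.374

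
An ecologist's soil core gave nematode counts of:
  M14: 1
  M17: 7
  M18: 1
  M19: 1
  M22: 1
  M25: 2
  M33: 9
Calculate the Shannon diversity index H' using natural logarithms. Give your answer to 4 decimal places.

Total N = 1+7+1+1+1+2+9 = 22, so the proportions are 0.045455, 0.318182, 0.045455, 0.045455, 0.045455, 0.090909, 0.409091 (working shown to 6 dp, full precision carried).
Each pᵢ ln pᵢ term: 0.045455×(-3.091042)=-0.140502, 0.318182×(-1.145132)=-0.364360, 0.045455×(-3.091042)=-0.140502, 0.045455×(-3.091042)=-0.140502, 0.045455×(-3.091042)=-0.140502, 0.090909×(-2.397895)=-0.217990, 0.409091×(-0.893818)=-0.365653.
Sum = -1.510011, so H' = 1.5100.

1.5100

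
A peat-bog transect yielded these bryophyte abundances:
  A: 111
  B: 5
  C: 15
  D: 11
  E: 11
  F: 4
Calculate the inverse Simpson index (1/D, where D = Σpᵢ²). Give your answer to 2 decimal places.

1.92

Total N = 111+5+15+11+11+4 = 157, so the proportions are 0.70701, 0.03185, 0.09554, 0.07006, 0.07006, 0.02548 (working shown to 5 dp, full precision carried).
D = 0.70701² + 0.03185² + 0.09554² + 0.07006² + 0.07006² + 0.02548² = 0.49986 + 0.00101 + 0.00913 + 0.00491 + 0.00491 + 0.00065 = 0.52047.
So 1/D = 1.9214, i.e. 1.92 to 2 decimal places.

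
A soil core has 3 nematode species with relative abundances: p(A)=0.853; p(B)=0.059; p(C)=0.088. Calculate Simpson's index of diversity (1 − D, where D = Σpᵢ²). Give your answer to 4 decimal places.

0.2612

D = 0.853² + 0.059² + 0.088² = 0.727609 + 0.003481 + 0.007744 = 0.738834 (working shown to 6 dp, full precision carried).
So 1 − D = 0.261166, i.e. 0.2612 to 4 decimal places.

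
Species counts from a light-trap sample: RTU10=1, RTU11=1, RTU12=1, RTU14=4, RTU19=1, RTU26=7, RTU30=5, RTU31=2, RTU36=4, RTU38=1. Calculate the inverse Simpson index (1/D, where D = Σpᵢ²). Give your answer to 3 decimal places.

Total N = 1+1+1+4+1+7+5+2+4+1 = 27, so the proportions are 0.037037, 0.037037, 0.037037, 0.1481481, 0.037037, 0.2592593, 0.1851852, 0.0740741, 0.1481481, 0.037037 (working shown to 7 dp, full precision carried).
D = 0.037037² + 0.037037² + 0.037037² + 0.1481481² + 0.037037² + 0.2592593² + 0.1851852² + 0.0740741² + 0.1481481² + 0.037037² = 0.0013717 + 0.0013717 + 0.0013717 + 0.0219479 + 0.0013717 + 0.0672154 + 0.0342936 + 0.0054870 + 0.0219479 + 0.0013717 = 0.1577503.
So 1/D = 6.33913, i.e. 6.339 to 3 decimal places.

6.339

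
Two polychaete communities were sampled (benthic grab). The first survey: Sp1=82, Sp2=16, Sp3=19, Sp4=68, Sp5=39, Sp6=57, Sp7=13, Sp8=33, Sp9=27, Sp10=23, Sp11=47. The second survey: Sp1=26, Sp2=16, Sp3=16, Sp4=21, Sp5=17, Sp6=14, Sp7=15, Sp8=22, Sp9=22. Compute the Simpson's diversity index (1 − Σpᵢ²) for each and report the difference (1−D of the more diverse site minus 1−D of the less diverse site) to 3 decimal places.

The first survey: N=424, proportions 0.1934, 0.03774, 0.04481, 0.16038, 0.09198, 0.13443, 0.03066, 0.07783, 0.06368, 0.05425, 0.11085, giving 1−D = 0.88063 (working shown to 5 dp, full precision carried).
The second survey: N=169, proportions 0.15385, 0.09467, 0.09467, 0.12426, 0.10059, 0.08284, 0.08876, 0.13018, 0.13018, giving 1−D = 0.88421.
Difference = |0.88063 − 0.88421| = 0.00358, i.e. 0.004 to 3 decimal places.

0.004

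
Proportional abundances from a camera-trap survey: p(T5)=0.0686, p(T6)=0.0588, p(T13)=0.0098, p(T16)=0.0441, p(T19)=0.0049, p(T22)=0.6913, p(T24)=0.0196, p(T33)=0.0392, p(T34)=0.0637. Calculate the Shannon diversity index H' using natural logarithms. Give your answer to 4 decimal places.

Each pᵢ ln pᵢ term (working shown to 6 dp, full precision carried): 0.0686×(-2.679463)=-0.183811, 0.0588×(-2.833613)=-0.166616, 0.0098×(-4.625373)=-0.045329, 0.0441×(-3.121295)=-0.137649, 0.0049×(-5.318520)=-0.026061, 0.6913×(-0.369181)=-0.255215, 0.0196×(-3.932226)=-0.077072, 0.0392×(-3.239079)=-0.126972, 0.0637×(-2.753571)=-0.175402.
Sum = -1.194127, so H' = 1.1941.

1.1941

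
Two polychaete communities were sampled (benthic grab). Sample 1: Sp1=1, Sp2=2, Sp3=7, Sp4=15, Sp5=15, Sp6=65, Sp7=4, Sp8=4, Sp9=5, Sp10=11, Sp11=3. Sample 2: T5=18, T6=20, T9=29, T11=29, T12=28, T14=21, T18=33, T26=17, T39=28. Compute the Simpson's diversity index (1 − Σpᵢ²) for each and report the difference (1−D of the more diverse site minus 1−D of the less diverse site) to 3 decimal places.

0.166

Sample 1: N=132, proportions 0.00758, 0.01515, 0.05303, 0.11364, 0.11364, 0.49242, 0.0303, 0.0303, 0.03788, 0.08333, 0.02273, giving 1−D = 0.71786 (working shown to 5 dp, full precision carried).
Sample 2: N=223, proportions 0.08072, 0.08969, 0.13004, 0.13004, 0.12556, 0.09417, 0.14798, 0.07623, 0.12556, giving 1−D = 0.88351.
Difference = |0.71786 − 0.88351| = 0.16565, i.e. 0.166 to 3 decimal places.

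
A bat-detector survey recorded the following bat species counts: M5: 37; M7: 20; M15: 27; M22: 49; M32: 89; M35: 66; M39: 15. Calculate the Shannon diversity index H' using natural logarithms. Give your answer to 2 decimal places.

Total N = 37+20+27+49+89+66+15 = 303, so the proportions are 0.1221, 0.066, 0.0891, 0.1617, 0.2937, 0.2178, 0.0495 (working shown to 4 dp, full precision carried).
Each pᵢ ln pᵢ term: 0.1221×(-2.1028)=-0.2568, 0.066×(-2.7180)=-0.1794, 0.0891×(-2.4179)=-0.2155, 0.1617×(-1.8219)=-0.2946, 0.2937×(-1.2251)=-0.3598, 0.2178×(-1.5241)=-0.3320, 0.0495×(-3.0057)=-0.1488.
Sum = -1.7869, so H' = 1.79.

1.79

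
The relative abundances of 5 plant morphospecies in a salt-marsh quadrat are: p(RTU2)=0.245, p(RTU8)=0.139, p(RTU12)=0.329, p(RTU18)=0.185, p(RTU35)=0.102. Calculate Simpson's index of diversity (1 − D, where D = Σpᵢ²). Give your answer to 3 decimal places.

0.768

D = 0.245² + 0.139² + 0.329² + 0.185² + 0.102² = 0.06002 + 0.01932 + 0.10824 + 0.03422 + 0.01040 = 0.23222 (working shown to 5 dp, full precision carried).
So 1 − D = 0.76778, i.e. 0.768 to 3 decimal places.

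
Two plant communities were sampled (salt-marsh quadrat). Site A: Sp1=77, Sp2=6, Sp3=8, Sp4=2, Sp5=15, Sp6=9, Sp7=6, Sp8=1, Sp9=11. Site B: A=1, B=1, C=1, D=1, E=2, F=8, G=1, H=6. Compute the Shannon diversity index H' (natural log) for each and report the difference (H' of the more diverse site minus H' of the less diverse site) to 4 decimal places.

0.1822

Site A: N=135, proportions 0.57037, 0.044444, 0.059259, 0.014815, 0.111111, 0.066667, 0.044444, 0.007407, 0.081481, giving H' = 1.492174 (working shown to 6 dp, full precision carried).
Site B: N=21, proportions 0.047619, 0.047619, 0.047619, 0.047619, 0.095238, 0.380952, 0.047619, 0.285714, giving H' = 1.674409.
Difference = |1.492174 − 1.674409| = 0.182235, i.e. 0.1822 to 4 decimal places.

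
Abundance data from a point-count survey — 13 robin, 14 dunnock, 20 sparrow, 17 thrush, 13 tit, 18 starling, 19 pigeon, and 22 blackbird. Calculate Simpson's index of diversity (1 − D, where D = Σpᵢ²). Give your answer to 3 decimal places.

Total N = 13+14+20+17+13+18+19+22 = 136, so the proportions are 0.09559, 0.10294, 0.14706, 0.125, 0.09559, 0.13235, 0.13971, 0.16176 (working shown to 5 dp, full precision carried).
D = 0.09559² + 0.10294² + 0.14706² + 0.125² + 0.09559² + 0.13235² + 0.13971² + 0.16176² = 0.00914 + 0.01060 + 0.02163 + 0.01562 + 0.00914 + 0.01752 + 0.01952 + 0.02617 = 0.12933.
So 1 − D = 0.87067, i.e. 0.871 to 3 decimal places.

0.871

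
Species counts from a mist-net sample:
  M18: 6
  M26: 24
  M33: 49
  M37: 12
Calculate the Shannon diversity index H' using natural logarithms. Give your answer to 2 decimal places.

1.13

Total N = 6+24+49+12 = 91, so the proportions are 0.0659, 0.2637, 0.5385, 0.1319 (working shown to 4 dp, full precision carried).
Each pᵢ ln pᵢ term: 0.0659×(-2.7191)=-0.1793, 0.2637×(-1.3328)=-0.3515, 0.5385×(-0.6190)=-0.3333, 0.1319×(-2.0260)=-0.2672.
Sum = -1.1313, so H' = 1.13.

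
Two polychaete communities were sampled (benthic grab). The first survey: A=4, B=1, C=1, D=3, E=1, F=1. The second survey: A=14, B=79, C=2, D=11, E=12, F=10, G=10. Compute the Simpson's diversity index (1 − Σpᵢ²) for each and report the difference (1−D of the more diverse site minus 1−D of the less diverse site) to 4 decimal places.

0.1230

The first survey: N=11, proportions 0.3636364, 0.0909091, 0.0909091, 0.2727273, 0.0909091, 0.0909091, giving 1−D = 0.7603306 (working shown to 7 dp, full precision carried).
The second survey: N=138, proportions 0.1014493, 0.5724638, 0.0144928, 0.0797101, 0.0869565, 0.0724638, 0.0724638, giving 1−D = 0.6373661.
Difference = |0.7603306 − 0.6373661| = 0.1229645, i.e. 0.1230 to 4 decimal places.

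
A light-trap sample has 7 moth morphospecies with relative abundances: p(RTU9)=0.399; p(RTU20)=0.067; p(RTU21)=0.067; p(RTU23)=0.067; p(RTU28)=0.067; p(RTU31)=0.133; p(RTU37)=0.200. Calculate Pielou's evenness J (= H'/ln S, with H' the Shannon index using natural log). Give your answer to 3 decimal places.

0.864

H' = −Σ pᵢ ln pᵢ = −((-0.36660) + (-0.18111) + (-0.18111) + (-0.18111) + (-0.18111) + (-0.26832) + (-0.32189)) = 1.68122 (working shown to 5 dp, full precision carried).
With S = 7 species, ln S = 1.94591, so J = 1.68122/1.94591 = 0.86398, i.e. 0.864 to 3 decimal places.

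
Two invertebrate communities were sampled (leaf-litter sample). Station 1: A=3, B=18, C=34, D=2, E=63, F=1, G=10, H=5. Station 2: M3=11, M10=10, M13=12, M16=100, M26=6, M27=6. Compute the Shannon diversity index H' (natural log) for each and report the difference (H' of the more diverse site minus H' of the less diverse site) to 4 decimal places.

0.3602

Station 1: N=136, proportions 0.022059, 0.132353, 0.25, 0.014706, 0.463235, 0.007353, 0.073529, 0.036765, giving H' = 1.466364 (working shown to 6 dp, full precision carried).
Station 2: N=145, proportions 0.075862, 0.068966, 0.082759, 0.689655, 0.041379, 0.041379, giving H' = 1.106115.
Difference = |1.466364 − 1.106115| = 0.360249, i.e. 0.3602 to 4 decimal places.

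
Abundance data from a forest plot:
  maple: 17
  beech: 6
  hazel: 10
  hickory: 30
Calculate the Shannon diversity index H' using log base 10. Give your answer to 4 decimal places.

0.5311

Total N = 17+6+10+30 = 63, so the proportions are 0.269841, 0.095238, 0.15873, 0.47619 (working shown to 6 dp, full precision carried).
Each pᵢ log₁₀ pᵢ term: 0.269841×(-0.568892)=-0.153510, 0.095238×(-1.021189)=-0.097256, 0.15873×(-0.799341)=-0.126879, 0.47619×(-0.322219)=-0.153438.
Sum = -0.531084, so H' = 0.5311.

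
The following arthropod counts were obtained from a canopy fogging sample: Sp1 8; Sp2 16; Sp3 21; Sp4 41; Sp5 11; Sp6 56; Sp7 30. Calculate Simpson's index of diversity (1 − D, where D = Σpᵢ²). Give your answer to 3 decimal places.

0.803

Total N = 8+16+21+41+11+56+30 = 183, so the proportions are 0.04372, 0.08743, 0.11475, 0.22404, 0.06011, 0.30601, 0.16393 (working shown to 5 dp, full precision carried).
D = 0.04372² + 0.08743² + 0.11475² + 0.22404² + 0.06011² + 0.30601² + 0.16393² = 0.00191 + 0.00764 + 0.01317 + 0.05020 + 0.00361 + 0.09364 + 0.02687 = 0.19705.
So 1 − D = 0.80295, i.e. 0.803 to 3 decimal places.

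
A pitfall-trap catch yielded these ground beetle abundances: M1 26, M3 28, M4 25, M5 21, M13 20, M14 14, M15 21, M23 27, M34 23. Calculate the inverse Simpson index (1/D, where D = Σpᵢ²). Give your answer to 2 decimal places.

8.72

Total N = 26+28+25+21+20+14+21+27+23 = 205, so the proportions are 0.126829, 0.136585, 0.121951, 0.102439, 0.097561, 0.068293, 0.102439, 0.131707, 0.112195 (working shown to 6 dp, full precision carried).
D = 0.126829² + 0.136585² + 0.121951² + 0.102439² + 0.097561² + 0.068293² + 0.102439² + 0.131707² + 0.112195² = 0.016086 + 0.018656 + 0.014872 + 0.010494 + 0.009518 + 0.004664 + 0.010494 + 0.017347 + 0.012588 = 0.114717.
So 1/D = 8.7171, i.e. 8.72 to 2 decimal places.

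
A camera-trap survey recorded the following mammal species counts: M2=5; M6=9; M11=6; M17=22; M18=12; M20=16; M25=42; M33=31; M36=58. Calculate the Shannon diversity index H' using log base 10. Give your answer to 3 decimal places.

Total N = 5+9+6+22+12+16+42+31+58 = 201, so the proportions are 0.02488, 0.04478, 0.02985, 0.10945, 0.0597, 0.0796, 0.20896, 0.15423, 0.28856 (working shown to 5 dp, full precision carried).
Each pᵢ log₁₀ pᵢ term: 0.02488×(-1.60423)=-0.03991, 0.04478×(-1.34895)=-0.06040, 0.02985×(-1.52504)=-0.04552, 0.10945×(-0.96077)=-0.10516, 0.0597×(-1.22401)=-0.07308, 0.0796×(-1.09908)=-0.08749, 0.20896×(-0.67995)=-0.14208, 0.15423×(-0.81183)=-0.12521, 0.28856×(-0.53977)=-0.15575.
Sum = -0.83459, so H' = 0.835.

0.835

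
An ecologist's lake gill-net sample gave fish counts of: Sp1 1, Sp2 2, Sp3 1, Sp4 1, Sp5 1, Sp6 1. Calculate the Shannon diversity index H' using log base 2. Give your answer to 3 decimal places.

2.522

Total N = 1+2+1+1+1+1 = 7, so the proportions are 0.14286, 0.28571, 0.14286, 0.14286, 0.14286, 0.14286 (working shown to 5 dp, full precision carried).
Each pᵢ log₂ pᵢ term: 0.14286×(-2.80735)=-0.40105, 0.28571×(-1.80735)=-0.51639, 0.14286×(-2.80735)=-0.40105, 0.14286×(-2.80735)=-0.40105, 0.14286×(-2.80735)=-0.40105, 0.14286×(-2.80735)=-0.40105.
Sum = -2.52164, so H' = 2.522.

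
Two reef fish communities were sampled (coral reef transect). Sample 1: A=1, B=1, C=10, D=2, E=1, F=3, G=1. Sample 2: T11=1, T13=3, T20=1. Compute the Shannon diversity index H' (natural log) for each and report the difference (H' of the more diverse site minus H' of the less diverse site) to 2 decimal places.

0.54

Sample 1: N=19, proportions 0.05263, 0.05263, 0.52632, 0.10526, 0.05263, 0.15789, 0.05263, giving H' = 1.48612 (working shown to 5 dp, full precision carried).
Sample 2: N=5, proportions 0.2, 0.6, 0.2, giving H' = 0.95027.
Difference = |1.48612 − 0.95027| = 0.53585, i.e. 0.54 to 2 decimal places.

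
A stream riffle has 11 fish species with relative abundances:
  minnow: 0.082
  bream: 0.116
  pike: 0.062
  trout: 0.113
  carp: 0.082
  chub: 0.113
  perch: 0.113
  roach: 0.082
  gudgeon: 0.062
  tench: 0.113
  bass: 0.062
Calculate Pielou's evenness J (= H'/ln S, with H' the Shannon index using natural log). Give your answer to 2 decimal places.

0.99

H' = −Σ pᵢ ln pᵢ = −((-0.2051) + (-0.2499) + (-0.1724) + (-0.2464) + (-0.2051) + (-0.2464) + (-0.2464) + (-0.2051) + (-0.1724) + (-0.2464) + (-0.1724)) = 2.3679 (working shown to 4 dp, full precision carried).
With S = 11 species, ln S = 2.3979, so J = 2.3679/2.3979 = 0.9875, i.e. 0.99 to 2 decimal places.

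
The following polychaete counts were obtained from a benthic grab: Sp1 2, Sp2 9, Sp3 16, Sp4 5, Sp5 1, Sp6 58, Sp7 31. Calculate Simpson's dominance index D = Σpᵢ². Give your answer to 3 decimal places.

0.315

Total N = 2+9+16+5+1+58+31 = 122, so the proportions are 0.01639, 0.07377, 0.13115, 0.04098, 0.0082, 0.47541, 0.2541 (working shown to 5 dp, full precision carried).
D = 0.01639² + 0.07377² + 0.13115² + 0.04098² + 0.0082² + 0.47541² + 0.2541² = 0.00027 + 0.00544 + 0.01720 + 0.00168 + 0.00007 + 0.22601 + 0.06457 = 0.31524.
To 3 decimal places, D = 0.315.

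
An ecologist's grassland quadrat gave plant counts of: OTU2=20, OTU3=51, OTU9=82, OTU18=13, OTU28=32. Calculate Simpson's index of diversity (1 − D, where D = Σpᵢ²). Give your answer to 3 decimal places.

Total N = 20+51+82+13+32 = 198, so the proportions are 0.10101, 0.25758, 0.41414, 0.06566, 0.16162 (working shown to 5 dp, full precision carried).
D = 0.10101² + 0.25758² + 0.41414² + 0.06566² + 0.16162² = 0.01020 + 0.06635 + 0.17151 + 0.00431 + 0.02612 = 0.27849.
So 1 − D = 0.72151, i.e. 0.722 to 3 decimal places.

0.722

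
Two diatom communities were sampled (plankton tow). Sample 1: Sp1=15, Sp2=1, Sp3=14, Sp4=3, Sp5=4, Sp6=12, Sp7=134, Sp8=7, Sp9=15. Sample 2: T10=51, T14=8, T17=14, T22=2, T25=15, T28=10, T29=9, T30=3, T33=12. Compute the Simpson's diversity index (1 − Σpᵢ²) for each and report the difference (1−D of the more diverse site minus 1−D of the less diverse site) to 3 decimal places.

Sample 1: N=205, proportions 0.07317, 0.00488, 0.06829, 0.01463, 0.01951, 0.05854, 0.65366, 0.03415, 0.07317, giving 1−D = 0.55215 (working shown to 5 dp, full precision carried).
Sample 2: N=124, proportions 0.41129, 0.06452, 0.1129, 0.01613, 0.12097, 0.08065, 0.07258, 0.02419, 0.09677, giving 1−D = 0.77732.
Difference = |0.55215 − 0.77732| = 0.22517, i.e. 0.225 to 3 decimal places.

0.225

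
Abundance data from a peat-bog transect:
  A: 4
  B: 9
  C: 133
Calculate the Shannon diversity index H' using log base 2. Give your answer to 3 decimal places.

Total N = 4+9+133 = 146, so the proportions are 0.0274, 0.06164, 0.91096 (working shown to 5 dp, full precision carried).
Each pᵢ log₂ pᵢ term: 0.0274×(-5.18982)=-0.14219, 0.06164×(-4.01990)=-0.24780, 0.91096×(-0.13454)=-0.12256.
Sum = -0.51255, so H' = 0.513.

0.513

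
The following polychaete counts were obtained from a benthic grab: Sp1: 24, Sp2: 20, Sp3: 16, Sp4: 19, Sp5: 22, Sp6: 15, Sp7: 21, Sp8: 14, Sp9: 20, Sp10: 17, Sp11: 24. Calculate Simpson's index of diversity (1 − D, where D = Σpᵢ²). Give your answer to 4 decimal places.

Total N = 24+20+16+19+22+15+21+14+20+17+24 = 212, so the proportions are 0.113208, 0.09434, 0.075472, 0.089623, 0.103774, 0.070755, 0.099057, 0.066038, 0.09434, 0.080189, 0.113208 (working shown to 6 dp, full precision carried).
D = 0.113208² + 0.09434² + 0.075472² + 0.089623² + 0.103774² + 0.070755² + 0.099057² + 0.066038² + 0.09434² + 0.080189² + 0.113208² = 0.012816 + 0.008900 + 0.005696 + 0.008032 + 0.010769 + 0.005006 + 0.009812 + 0.004361 + 0.008900 + 0.006430 + 0.012816 = 0.093539.
So 1 − D = 0.906461, i.e. 0.9065 to 4 decimal places.

0.9065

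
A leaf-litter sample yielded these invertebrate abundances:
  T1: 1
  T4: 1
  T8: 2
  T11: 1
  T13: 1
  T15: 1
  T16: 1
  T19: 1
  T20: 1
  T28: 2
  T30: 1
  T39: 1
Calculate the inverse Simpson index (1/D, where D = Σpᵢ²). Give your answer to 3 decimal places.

Total N = 1+1+2+1+1+1+1+1+1+2+1+1 = 14, so the proportions are 0.07142857, 0.07142857, 0.14285714, 0.07142857, 0.07142857, 0.07142857, 0.07142857, 0.07142857, 0.07142857, 0.14285714, 0.07142857, 0.07142857 (working shown to 8 dp, full precision carried).
D = 0.07142857² + 0.07142857² + 0.14285714² + 0.07142857² + 0.07142857² + 0.07142857² + 0.07142857² + 0.07142857² + 0.07142857² + 0.14285714² + 0.07142857² + 0.07142857² = 0.00510204 + 0.00510204 + 0.02040816 + 0.00510204 + 0.00510204 + 0.00510204 + 0.00510204 + 0.00510204 + 0.00510204 + 0.02040816 + 0.00510204 + 0.00510204 = 0.09183673.
So 1/D = 10.88889, i.e. 10.889 to 3 decimal places.

10.889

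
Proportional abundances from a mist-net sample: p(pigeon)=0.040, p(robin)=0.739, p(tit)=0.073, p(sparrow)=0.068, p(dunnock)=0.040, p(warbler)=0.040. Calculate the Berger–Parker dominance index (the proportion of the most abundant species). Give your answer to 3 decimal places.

The largest proportion is 0.739, i.e. d = 0.739 to 3 decimal places.

0.739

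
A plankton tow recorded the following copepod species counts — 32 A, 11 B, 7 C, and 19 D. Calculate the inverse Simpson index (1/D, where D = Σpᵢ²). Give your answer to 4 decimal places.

Total N = 32+11+7+19 = 69, so the proportions are 0.4637681, 0.1594203, 0.1014493, 0.2753623 (working shown to 7 dp, full precision carried).
D = 0.4637681² + 0.1594203² + 0.1014493² + 0.2753623² = 0.2150809 + 0.0254148 + 0.0102920 + 0.0758244 = 0.3266121.
So 1/D = 3.061736, i.e. 3.0617 to 4 decimal places.

3.0617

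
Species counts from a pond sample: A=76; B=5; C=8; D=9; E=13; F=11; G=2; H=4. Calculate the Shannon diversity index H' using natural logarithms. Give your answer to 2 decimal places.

1.41

Total N = 76+5+8+9+13+11+2+4 = 128, so the proportions are 0.5938, 0.0391, 0.0625, 0.0703, 0.1016, 0.0859, 0.0156, 0.0312 (working shown to 4 dp, full precision carried).
Each pᵢ ln pᵢ term: 0.5938×(-0.5213)=-0.3095, 0.0391×(-3.2426)=-0.1267, 0.0625×(-2.7726)=-0.1733, 0.0703×(-2.6548)=-0.1867, 0.1016×(-2.2871)=-0.2323, 0.0859×(-2.4541)=-0.2109, 0.0156×(-4.1589)=-0.0650, 0.0312×(-3.4657)=-0.1083.
Sum = -1.4126, so H' = 1.41.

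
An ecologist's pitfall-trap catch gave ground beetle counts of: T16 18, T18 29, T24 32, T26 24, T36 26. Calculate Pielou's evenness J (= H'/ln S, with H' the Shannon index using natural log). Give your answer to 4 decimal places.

Total N = 18+29+32+24+26 = 129, so the proportions are 0.139535, 0.224806, 0.248062, 0.186047, 0.20155 (working shown to 6 dp, full precision carried).
H' = −Σ pᵢ ln pᵢ = −((-0.274806) + (-0.335527) + (-0.345817) + (-0.312885) + (-0.322826)) = 1.591862.
With S = 5 species, ln S = 1.609438, so J = 1.591862/1.609438 = 0.989079, i.e. 0.9891 to 4 decimal places.

0.9891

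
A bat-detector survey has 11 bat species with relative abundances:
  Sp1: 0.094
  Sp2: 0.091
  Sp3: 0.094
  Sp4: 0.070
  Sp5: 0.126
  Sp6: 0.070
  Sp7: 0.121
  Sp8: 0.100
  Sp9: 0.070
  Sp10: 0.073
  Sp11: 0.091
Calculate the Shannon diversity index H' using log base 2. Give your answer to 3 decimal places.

Each pᵢ log₂ pᵢ term (working shown to 5 dp, full precision carried): 0.094×(-3.41120)=-0.32065, 0.091×(-3.45799)=-0.31468, 0.094×(-3.41120)=-0.32065, 0.07×(-3.83650)=-0.26856, 0.126×(-2.98850)=-0.37655, 0.07×(-3.83650)=-0.26856, 0.121×(-3.04692)=-0.36868, 0.1×(-3.32193)=-0.33219, 0.07×(-3.83650)=-0.26856, 0.073×(-3.77596)=-0.27565, 0.091×(-3.45799)=-0.31468.
Sum = -3.42939, so H' = 3.429.

3.429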